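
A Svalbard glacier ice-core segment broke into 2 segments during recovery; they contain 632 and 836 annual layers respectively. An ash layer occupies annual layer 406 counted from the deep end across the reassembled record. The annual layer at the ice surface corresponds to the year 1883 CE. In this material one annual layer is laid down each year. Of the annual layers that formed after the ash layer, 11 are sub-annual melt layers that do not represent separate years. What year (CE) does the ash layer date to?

Total annual layers = 632 + 836 = 1468.
1468 − 406 = 1062 annual layers lie beyond the ash layer toward the ice surface.
1062 − 11 false = 1051 true annual layers after the ash layer.
1883 − 1051 = 832 CE.

832 CE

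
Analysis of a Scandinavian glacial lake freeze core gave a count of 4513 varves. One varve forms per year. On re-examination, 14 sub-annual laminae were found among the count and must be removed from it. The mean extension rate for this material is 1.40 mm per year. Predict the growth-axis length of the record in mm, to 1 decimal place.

True varve count = 4513 − 14 = 4499.
Length ≈ 1.40 × 4499 = 6298.6 mm.

6298.6 mm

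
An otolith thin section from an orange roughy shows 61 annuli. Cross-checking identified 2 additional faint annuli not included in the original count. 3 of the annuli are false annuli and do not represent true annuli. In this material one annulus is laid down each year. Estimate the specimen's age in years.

60 yr

Adjusted count: 61 − 3 + 2 = 60 annuli.
With a one-to-one annulus periodicity this is 60 years.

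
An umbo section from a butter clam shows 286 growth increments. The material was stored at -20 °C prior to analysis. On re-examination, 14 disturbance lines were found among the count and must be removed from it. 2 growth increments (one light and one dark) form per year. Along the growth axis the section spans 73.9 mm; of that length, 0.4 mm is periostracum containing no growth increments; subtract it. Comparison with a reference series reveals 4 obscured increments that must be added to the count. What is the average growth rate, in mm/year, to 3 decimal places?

0.533 mm/year

After corrections the count is 286 − 14 + 4 = 276 growth increments.
With 2 growth increments per year, 276 / 2 = 138 years.
Removing the 0.4 mm offcut leaves 73.9 − 0.4 = 73.5 mm.
Mean rate = 73.5 mm / 138 years ≈ 0.533 mm/year.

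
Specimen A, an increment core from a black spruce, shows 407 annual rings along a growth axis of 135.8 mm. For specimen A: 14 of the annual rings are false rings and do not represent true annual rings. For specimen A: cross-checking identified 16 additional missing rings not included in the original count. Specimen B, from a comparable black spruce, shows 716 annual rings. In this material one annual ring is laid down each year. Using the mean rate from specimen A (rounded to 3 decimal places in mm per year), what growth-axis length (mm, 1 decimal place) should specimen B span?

237.7 mm

Specimen A: true annual ring count = 407 − 14 + 16 = 409.
A: Extension rate ≈ 135.8 / 409 = 0.332 mm per year.
For B, 0.332 mm/year × 716 years = 237.7 mm.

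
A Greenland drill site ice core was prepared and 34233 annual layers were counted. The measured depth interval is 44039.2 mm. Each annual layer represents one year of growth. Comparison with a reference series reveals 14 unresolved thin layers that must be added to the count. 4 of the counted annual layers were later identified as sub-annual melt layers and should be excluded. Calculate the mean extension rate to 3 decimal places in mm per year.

1.286 mm per year

Correcting the raw count gives 34233 − 4 + 14 = 34243 true annual layers.
Extension rate ≈ 44039.2 / 34243 = 1.286 mm per year.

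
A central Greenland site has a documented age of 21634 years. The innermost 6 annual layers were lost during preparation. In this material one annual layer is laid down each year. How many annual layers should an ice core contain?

21628 annual layers

Expected annual layers over 21634 years: 21634.
21634 − 6 missed = 21628 annual layers expected in the prepared section.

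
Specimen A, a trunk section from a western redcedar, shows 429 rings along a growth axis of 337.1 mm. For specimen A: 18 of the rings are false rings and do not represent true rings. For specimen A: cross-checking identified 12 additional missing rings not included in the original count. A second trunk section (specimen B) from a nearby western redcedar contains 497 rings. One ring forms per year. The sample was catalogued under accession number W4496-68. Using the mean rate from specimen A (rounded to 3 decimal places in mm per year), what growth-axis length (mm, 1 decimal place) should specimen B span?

396.1 mm

Specimen A: after corrections the count is 429 − 18 + 12 = 423 rings.
A: Extension rate ≈ 337.1 / 423 = 0.797 mm per year.
B's length ≈ 0.797 × 497 = 396.1 mm.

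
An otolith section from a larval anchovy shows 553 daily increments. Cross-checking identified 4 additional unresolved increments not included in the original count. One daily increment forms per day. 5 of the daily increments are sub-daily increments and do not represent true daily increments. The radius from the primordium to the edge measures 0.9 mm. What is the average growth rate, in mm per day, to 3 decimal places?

Adjusted count: 553 − 5 + 4 = 552 daily increments.
Extension rate ≈ 0.9 / 552 = 0.002 mm per day.

0.002 mm per day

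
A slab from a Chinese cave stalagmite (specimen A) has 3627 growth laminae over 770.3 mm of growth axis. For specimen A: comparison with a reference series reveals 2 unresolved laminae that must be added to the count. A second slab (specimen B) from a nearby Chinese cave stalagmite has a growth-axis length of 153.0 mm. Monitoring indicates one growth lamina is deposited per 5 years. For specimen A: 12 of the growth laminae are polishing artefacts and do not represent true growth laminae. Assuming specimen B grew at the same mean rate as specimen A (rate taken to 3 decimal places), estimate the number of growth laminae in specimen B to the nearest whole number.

Specimen A: after corrections the count is 3627 − 12 + 2 = 3617 growth laminae.
Specimen A: at 5 years per growth lamina, 3617 × 5 = 18085 years.
A: Mean rate = 770.3 mm / 18085 years ≈ 0.043 mm per year.
For B, 153.0 / 0.043 = 3558.14 years; at 5 years per growth lamina that is 3558.14 / 5 ≈ 712 growth laminae.

712 growth laminae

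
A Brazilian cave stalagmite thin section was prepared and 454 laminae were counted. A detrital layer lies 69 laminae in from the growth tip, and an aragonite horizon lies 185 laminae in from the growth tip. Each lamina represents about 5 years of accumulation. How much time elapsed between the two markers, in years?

The two markers are separated by 185 − 69 = 116 laminae.
116 laminae at 5 years each span 116 × 5 = 580 years.

580 years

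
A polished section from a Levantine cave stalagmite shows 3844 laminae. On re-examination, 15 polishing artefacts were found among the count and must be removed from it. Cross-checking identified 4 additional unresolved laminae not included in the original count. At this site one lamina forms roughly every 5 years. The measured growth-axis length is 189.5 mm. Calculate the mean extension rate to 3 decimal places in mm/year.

Correcting the raw count gives 3844 − 15 + 4 = 3833 true laminae.
At 5 years per lamina, 3833 × 5 = 19165 years.
Mean rate = 189.5 mm / 19165 years ≈ 0.010 mm/year.

0.010 mm/year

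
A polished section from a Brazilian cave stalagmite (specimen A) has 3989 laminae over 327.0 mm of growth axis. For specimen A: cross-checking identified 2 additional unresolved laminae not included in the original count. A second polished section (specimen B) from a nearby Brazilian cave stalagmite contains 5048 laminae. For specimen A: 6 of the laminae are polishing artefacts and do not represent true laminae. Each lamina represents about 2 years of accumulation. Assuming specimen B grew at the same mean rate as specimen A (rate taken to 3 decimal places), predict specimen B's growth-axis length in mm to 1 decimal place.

Specimen A: after corrections the count is 3989 − 6 + 2 = 3985 laminae.
Specimen A: multiplying by 2 years per lamina: 3985 × 2 = 7970 years.
A: Extension rate ≈ 327.0 / 7970 = 0.041 mm/yr.
Specimen B: multiplying by 2 years per lamina: 5048 × 2 = 10096 years. For B, 0.041 mm/year × 10096 years = 413.9 mm.

413.9 mm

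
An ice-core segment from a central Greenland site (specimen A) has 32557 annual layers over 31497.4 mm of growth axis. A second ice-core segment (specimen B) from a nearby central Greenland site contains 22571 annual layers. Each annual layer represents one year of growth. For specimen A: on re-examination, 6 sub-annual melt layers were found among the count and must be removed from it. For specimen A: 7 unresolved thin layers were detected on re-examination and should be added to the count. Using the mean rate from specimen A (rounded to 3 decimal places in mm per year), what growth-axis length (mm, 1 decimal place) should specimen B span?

Specimen A: correcting the raw count gives 32557 − 6 + 7 = 32558 true annual layers.
A: 31497.4 mm over 32558 years gives 31497.4 / 32558 ≈ 0.967 mm/yr.
Length of B = 0.967 × 22571 = 21826.2 mm.

21826.2 mm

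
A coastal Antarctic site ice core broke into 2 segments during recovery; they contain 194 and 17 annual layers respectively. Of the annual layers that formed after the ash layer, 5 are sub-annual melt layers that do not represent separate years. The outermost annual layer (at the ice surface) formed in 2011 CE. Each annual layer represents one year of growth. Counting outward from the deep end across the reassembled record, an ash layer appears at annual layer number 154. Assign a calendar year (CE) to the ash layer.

1959 CE

Total annual layers = 194 + 17 = 211.
211 − 154 = 57 annual layers lie beyond the ash layer toward the ice surface.
57 − 5 false = 52 true annual layers after the ash layer.
2011 − 52 = 1959 CE.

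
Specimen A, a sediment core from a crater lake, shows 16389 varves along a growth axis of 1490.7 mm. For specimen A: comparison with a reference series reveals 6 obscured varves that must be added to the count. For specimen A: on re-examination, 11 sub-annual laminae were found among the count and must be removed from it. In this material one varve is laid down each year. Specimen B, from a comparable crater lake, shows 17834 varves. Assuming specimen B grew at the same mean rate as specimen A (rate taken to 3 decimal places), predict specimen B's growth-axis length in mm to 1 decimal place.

1622.9 mm

Specimen A: correcting the raw count gives 16389 − 11 + 6 = 16384 true varves.
A: Mean rate = 1490.7 mm / 16384 years ≈ 0.091 mm/year.
B's length ≈ 0.091 × 17834 = 1622.9 mm.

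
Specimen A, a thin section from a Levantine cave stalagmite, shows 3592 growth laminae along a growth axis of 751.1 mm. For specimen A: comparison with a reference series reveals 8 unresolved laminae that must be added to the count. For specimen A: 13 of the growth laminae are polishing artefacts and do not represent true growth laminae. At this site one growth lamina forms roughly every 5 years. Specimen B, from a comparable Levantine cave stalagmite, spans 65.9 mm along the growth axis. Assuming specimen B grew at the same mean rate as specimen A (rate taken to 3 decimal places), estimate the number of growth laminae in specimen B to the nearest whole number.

Specimen A: correcting the raw count gives 3592 − 13 + 8 = 3587 true growth laminae.
Specimen A: at 5 years per growth lamina, 3587 × 5 = 17935 years.
A: Mean rate = 751.1 mm / 17935 years ≈ 0.042 mm/yr.
For B, 65.9 / 0.042 = 1569.05 years; at 5 years per growth lamina that is 1569.05 / 5 ≈ 314 growth laminae.

314 growth laminae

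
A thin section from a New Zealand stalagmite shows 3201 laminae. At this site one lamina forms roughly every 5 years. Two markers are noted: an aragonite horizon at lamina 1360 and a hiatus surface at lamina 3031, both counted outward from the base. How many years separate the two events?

3031 − 1360 = 1671 laminae lie between the two events.
Multiplying by 5 years per lamina: 1671 × 5 = 8355 years.

8355 years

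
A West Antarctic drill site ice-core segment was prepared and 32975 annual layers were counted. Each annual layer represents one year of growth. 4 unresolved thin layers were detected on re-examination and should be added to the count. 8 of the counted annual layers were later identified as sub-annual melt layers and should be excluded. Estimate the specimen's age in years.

32971 years

Adjusted count: 32975 − 8 + 4 = 32971 annual layers.
At one annual layer per year, that is 32971 years.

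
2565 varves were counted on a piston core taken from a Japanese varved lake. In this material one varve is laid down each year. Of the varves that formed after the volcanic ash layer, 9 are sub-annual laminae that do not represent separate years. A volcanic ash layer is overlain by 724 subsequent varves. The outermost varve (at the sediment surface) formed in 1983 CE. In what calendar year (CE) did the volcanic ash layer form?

1268 CE

724 varves formed after the volcanic ash layer.
Removing the 9 false varves leaves 724 − 9 = 715 true varves beyond the volcanic ash layer.
1983 − 715 = 1268 CE.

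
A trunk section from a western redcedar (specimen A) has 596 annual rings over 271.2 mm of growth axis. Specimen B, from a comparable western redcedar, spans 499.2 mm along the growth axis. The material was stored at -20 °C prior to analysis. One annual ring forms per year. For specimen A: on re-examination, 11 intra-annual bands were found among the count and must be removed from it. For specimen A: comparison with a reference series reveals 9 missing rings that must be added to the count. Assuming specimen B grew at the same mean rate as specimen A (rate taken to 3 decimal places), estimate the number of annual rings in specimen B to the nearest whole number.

Specimen A: after corrections the count is 596 − 11 + 9 = 594 annual rings.
A: Extension rate ≈ 271.2 / 594 = 0.457 mm/year.
For B, 499.2 / 0.457 = 1092.34 years ≈ 1092 annual rings.

1092 annual rings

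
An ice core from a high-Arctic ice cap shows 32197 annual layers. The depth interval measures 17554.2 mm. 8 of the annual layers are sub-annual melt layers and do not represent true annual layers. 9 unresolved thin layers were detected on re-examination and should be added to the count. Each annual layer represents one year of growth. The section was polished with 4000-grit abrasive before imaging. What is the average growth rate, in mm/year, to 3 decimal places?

0.545 mm/year

After corrections the count is 32197 − 8 + 9 = 32198 annual layers.
Extension rate ≈ 17554.2 / 32198 = 0.545 mm/year.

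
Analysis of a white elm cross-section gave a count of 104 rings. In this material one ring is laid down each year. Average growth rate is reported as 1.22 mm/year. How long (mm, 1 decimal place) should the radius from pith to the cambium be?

126.9 mm

104 years of growth are recorded.
Predicted length = 1.22 mm/year × 104 years = 126.9 mm.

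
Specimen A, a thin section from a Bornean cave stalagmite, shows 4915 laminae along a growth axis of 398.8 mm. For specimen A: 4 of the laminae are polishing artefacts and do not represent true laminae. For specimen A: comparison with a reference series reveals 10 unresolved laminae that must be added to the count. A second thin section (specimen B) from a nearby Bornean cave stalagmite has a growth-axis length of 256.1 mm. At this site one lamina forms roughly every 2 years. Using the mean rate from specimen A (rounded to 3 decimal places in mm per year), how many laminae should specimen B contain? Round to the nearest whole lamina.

Specimen A: after corrections the count is 4915 − 4 + 10 = 4921 laminae.
Specimen A: 4921 laminae at 2 years each span 4921 × 2 = 9842 years.
A: Extension rate ≈ 398.8 / 9842 = 0.041 mm per year.
B spans 256.1 / 0.041 = 6246.34 years; at 2 years per lamina that is 6246.34 / 2 ≈ 3123 laminae.

3123 laminae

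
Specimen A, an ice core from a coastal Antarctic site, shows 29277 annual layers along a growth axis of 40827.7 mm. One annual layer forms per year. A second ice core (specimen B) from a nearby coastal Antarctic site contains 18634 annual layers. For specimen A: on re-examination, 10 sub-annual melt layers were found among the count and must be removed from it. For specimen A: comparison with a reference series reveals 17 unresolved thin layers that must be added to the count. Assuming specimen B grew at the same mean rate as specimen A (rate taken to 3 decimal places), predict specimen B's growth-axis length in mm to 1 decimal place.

Specimen A: correcting the raw count gives 29277 − 10 + 17 = 29284 true annual layers.
A: Extension rate ≈ 40827.7 / 29284 = 1.394 mm/yr.
Length of B = 1.394 × 18634 = 25975.8 mm.

25975.8 mm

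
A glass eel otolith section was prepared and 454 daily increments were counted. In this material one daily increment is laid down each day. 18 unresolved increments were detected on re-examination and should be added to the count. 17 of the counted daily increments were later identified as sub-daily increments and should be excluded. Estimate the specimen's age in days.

455 days

After corrections the count is 454 − 17 + 18 = 455 daily increments.
With a one-to-one daily increment periodicity this is 455 days.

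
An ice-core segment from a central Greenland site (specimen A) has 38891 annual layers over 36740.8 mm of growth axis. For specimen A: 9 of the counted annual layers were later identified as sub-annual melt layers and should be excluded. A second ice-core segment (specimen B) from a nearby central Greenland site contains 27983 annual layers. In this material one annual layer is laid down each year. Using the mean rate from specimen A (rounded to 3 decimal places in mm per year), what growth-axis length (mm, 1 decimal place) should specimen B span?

Specimen A: adjusted count: 38891 − 9 = 38882 annual layers.
A: Extension rate ≈ 36740.8 / 38882 = 0.945 mm per year.
B's length ≈ 0.945 × 27983 = 26443.9 mm.

26443.9 mm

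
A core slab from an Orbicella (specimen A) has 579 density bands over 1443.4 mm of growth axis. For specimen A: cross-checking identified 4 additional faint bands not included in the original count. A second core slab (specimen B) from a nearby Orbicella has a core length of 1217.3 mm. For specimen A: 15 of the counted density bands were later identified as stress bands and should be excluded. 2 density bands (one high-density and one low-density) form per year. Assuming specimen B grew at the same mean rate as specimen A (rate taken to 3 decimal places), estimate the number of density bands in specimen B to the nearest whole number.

Specimen A: adjusted count: 579 − 15 + 4 = 568 density bands.
Specimen A: dividing by 2 density bands per year: 568 / 2 = 284 years.
A: Mean rate = 1443.4 mm / 284 years ≈ 5.082 mm per year.
B spans 1217.3 / 5.082 = 239.53 years; at 2 density bands per year that is 239.53 × 2 ≈ 479 density bands.

479 density bands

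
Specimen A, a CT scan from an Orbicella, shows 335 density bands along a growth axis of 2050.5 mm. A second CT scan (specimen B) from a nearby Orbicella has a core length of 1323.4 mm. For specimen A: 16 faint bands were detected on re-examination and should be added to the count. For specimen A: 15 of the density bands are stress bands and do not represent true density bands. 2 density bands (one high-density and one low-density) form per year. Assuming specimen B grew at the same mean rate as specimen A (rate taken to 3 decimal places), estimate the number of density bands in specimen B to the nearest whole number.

217 density bands

Specimen A: after corrections the count is 335 − 15 + 16 = 336 density bands.
Specimen A: dividing by 2 density bands per year: 336 / 2 = 168 years.
A: 2050.5 mm over 168 years gives 2050.5 / 168 ≈ 12.205 mm/year.
Specimen B: 1323.4 mm / 12.205 mm per year = 108.43 years; at 2 density bands per year that is 108.43 × 2 ≈ 217 density bands.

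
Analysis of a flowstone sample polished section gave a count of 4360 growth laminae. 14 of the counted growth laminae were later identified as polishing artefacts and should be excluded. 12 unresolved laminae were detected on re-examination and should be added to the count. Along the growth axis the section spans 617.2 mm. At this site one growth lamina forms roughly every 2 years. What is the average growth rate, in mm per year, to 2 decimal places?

After corrections the count is 4360 − 14 + 12 = 4358 growth laminae.
At 2 years per growth lamina, 4358 × 2 = 8716 years.
617.2 mm over 8716 years gives 617.2 / 8716 ≈ 0.07 mm per year.

0.07 mm per year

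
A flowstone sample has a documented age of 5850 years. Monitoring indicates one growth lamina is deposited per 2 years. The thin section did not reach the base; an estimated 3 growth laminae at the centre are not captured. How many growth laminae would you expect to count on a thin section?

One growth lamina every 2 years means 5850 / 2 = 2925 growth laminae.
2925 − 3 missed = 2922 growth laminae expected in the prepared section.

2922 growth laminae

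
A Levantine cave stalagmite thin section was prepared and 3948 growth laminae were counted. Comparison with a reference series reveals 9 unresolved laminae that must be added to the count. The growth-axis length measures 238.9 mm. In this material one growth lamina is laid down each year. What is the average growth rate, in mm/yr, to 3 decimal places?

After corrections the count is 3948 + 9 = 3957 growth laminae.
Mean rate = 238.9 mm / 3957 years ≈ 0.060 mm/yr.

0.060 mm/yr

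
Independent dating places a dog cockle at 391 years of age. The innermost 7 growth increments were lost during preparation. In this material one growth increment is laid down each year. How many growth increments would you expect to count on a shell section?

384 growth increments

One growth increment per year gives 391 growth increments over 391 years.
Less the 7 uncaptured growth increments: 391 − 7 = 384.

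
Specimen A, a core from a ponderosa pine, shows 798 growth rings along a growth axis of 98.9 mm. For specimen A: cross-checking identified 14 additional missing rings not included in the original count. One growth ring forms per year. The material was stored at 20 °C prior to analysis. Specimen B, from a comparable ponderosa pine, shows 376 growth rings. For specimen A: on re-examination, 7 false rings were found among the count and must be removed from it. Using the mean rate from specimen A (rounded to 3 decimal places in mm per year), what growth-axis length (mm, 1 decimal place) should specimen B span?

Specimen A: after corrections the count is 798 − 7 + 14 = 805 growth rings.
A: 98.9 mm over 805 years gives 98.9 / 805 ≈ 0.123 mm/yr.
For B, 0.123 mm/year × 376 years = 46.2 mm.

46.2 mm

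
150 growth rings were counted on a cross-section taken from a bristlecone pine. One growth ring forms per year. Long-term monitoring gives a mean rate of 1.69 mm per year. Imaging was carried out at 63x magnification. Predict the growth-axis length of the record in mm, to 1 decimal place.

150 years of growth are recorded.
150 years at 1.69 mm/year gives 1.69 × 150 = 253.5 mm.

253.5 mm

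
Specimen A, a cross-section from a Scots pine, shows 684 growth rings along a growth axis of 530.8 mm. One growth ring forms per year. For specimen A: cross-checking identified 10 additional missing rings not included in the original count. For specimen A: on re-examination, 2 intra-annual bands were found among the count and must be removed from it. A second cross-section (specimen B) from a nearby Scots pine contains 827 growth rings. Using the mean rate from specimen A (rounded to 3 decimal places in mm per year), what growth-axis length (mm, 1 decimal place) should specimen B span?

634.3 mm

Specimen A: after corrections the count is 684 − 2 + 10 = 692 growth rings.
A: 530.8 mm over 692 years gives 530.8 / 692 ≈ 0.767 mm/year.
B's length ≈ 0.767 × 827 = 634.3 mm.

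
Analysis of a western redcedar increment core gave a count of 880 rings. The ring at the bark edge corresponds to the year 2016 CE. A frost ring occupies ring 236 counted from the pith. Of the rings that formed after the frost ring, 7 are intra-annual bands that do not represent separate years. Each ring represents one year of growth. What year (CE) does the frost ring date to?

1379 CE

Between ring 236 and the bark edge there are 880 − 236 = 644 rings.
Excluding 7 false rings: 644 − 7 = 637.
The ring at the bark edge is 2016 CE, so the frost ring dates to 2016 − 637 = 1379 CE.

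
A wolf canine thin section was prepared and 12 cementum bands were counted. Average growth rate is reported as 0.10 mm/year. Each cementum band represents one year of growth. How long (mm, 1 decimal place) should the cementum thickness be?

The record spans 12 years at 0.10 mm per year.
12 years at 0.10 mm/year gives 0.10 × 12 = 1.2 mm.

1.2 mm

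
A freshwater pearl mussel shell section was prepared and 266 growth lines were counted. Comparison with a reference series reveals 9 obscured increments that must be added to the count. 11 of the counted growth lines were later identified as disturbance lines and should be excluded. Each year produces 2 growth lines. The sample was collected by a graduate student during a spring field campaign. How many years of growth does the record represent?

132 years

Correcting the raw count gives 266 − 11 + 9 = 264 true growth lines.
Dividing by 2 growth lines per year: 264 / 2 = 132 years.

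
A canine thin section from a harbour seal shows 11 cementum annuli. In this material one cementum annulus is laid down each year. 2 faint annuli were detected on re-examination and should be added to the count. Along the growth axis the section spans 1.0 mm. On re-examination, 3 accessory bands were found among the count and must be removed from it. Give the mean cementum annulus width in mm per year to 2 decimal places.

0.10 mm per year

After corrections the count is 11 − 3 + 2 = 10 cementum annuli.
Extension rate ≈ 1.0 / 10 = 0.10 mm per year.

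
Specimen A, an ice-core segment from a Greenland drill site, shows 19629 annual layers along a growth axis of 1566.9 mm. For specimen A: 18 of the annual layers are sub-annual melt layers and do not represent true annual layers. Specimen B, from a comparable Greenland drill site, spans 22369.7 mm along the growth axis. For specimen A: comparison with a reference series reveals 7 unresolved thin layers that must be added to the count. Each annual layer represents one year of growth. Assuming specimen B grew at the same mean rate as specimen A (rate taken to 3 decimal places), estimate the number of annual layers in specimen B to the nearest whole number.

Specimen A: after corrections the count is 19629 − 18 + 7 = 19618 annual layers.
A: Extension rate ≈ 1566.9 / 19618 = 0.080 mm per year.
For B, 22369.7 / 0.080 = 279621.25 years ≈ 279621 annual layers.

279621 annual layers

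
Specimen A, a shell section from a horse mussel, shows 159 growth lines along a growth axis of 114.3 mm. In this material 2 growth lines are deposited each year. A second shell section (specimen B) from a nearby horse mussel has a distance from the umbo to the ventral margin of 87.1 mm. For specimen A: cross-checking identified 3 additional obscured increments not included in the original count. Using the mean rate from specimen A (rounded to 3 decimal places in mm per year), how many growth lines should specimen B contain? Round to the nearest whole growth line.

Specimen A: adjusted count: 159 + 3 = 162 growth lines.
Specimen A: dividing by 2 growth lines per year: 162 / 2 = 81 years.
A: Mean rate = 114.3 mm / 81 years ≈ 1.411 mm per year.
B spans 87.1 / 1.411 = 61.73 years; at 2 growth lines per year that is 61.73 × 2 ≈ 123 growth lines.

123 growth lines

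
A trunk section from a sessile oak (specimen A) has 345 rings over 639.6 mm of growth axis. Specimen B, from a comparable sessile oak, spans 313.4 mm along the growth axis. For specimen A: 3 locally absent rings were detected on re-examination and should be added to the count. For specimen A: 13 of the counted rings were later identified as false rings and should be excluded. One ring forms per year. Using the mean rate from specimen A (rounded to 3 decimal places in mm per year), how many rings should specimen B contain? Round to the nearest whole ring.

Specimen A: correcting the raw count gives 345 − 13 + 3 = 335 true rings.
A: 639.6 mm over 335 years gives 639.6 / 335 ≈ 1.909 mm per year.
B spans 313.4 / 1.909 = 164.17 years ≈ 164 rings.

164 rings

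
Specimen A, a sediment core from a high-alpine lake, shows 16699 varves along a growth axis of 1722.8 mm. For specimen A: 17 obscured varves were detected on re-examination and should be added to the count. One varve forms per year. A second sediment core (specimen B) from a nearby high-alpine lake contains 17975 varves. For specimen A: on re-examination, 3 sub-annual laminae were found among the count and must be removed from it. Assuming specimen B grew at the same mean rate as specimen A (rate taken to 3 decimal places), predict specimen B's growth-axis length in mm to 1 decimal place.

Specimen A: true varve count = 16699 − 3 + 17 = 16713.
A: 1722.8 mm over 16713 years gives 1722.8 / 16713 ≈ 0.103 mm/year.
B's length ≈ 0.103 × 17975 = 1851.4 mm.

1851.4 mm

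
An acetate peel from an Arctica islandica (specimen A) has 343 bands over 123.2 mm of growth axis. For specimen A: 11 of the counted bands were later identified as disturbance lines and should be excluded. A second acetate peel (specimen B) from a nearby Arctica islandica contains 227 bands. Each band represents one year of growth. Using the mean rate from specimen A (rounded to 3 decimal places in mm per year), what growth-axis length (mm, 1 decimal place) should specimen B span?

Specimen A: true band count = 343 − 11 = 332.
A: 123.2 mm over 332 years gives 123.2 / 332 ≈ 0.371 mm per year.
Length of B = 0.371 × 227 = 84.2 mm.

84.2 mm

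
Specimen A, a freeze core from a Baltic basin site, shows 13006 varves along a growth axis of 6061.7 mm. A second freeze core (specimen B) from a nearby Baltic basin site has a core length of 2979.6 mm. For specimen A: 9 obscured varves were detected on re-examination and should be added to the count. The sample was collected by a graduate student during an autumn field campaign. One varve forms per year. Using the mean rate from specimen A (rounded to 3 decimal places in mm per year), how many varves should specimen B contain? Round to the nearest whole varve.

6394 varves

Specimen A: true varve count = 13006 + 9 = 13015.
A: Extension rate ≈ 6061.7 / 13015 = 0.466 mm per year.
Specimen B: 2979.6 mm / 0.466 mm per year = 6393.99 years ≈ 6394 varves.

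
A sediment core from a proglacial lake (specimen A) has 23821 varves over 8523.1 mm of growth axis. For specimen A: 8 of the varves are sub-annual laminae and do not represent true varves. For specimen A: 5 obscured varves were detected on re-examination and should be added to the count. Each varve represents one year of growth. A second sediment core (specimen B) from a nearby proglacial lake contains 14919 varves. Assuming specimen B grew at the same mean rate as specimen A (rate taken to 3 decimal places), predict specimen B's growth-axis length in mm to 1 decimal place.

Specimen A: correcting the raw count gives 23821 − 8 + 5 = 23818 true varves.
A: Extension rate ≈ 8523.1 / 23818 = 0.358 mm/yr.
For B, 0.358 mm/year × 14919 years = 5341.0 mm.

5341.0 mm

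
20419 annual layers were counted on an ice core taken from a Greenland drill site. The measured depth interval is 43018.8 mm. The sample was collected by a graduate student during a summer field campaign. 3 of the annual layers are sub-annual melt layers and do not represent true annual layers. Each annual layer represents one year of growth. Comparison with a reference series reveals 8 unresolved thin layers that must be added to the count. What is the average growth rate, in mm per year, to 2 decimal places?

True annual layer count = 20419 − 3 + 8 = 20424.
Extension rate ≈ 43018.8 / 20424 = 2.11 mm per year.

2.11 mm per year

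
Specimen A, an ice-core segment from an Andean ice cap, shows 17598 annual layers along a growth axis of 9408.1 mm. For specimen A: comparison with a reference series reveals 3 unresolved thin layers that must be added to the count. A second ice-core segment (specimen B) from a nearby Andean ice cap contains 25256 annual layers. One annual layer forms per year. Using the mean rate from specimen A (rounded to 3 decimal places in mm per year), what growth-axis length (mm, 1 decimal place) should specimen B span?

Specimen A: true annual layer count = 17598 + 3 = 17601.
A: Extension rate ≈ 9408.1 / 17601 = 0.535 mm per year.
B's length ≈ 0.535 × 25256 = 13512.0 mm.

13512.0 mm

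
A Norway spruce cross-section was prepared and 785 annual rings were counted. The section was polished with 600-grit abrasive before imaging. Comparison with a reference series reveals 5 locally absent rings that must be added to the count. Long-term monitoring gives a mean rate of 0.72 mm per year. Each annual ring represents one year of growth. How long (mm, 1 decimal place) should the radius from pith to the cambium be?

True annual ring count = 785 + 5 = 790.
Length ≈ 0.72 × 790 = 568.8 mm.

568.8 mm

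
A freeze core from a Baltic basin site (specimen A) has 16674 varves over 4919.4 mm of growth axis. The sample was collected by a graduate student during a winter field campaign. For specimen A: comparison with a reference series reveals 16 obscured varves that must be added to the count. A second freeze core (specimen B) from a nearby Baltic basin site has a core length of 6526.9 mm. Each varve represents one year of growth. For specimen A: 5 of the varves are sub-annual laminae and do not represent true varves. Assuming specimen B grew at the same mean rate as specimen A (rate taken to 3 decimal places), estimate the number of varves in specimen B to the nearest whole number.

Specimen A: true varve count = 16674 − 5 + 16 = 16685.
A: Extension rate ≈ 4919.4 / 16685 = 0.295 mm/yr.
Specimen B: 6526.9 mm / 0.295 mm per year = 22125.08 years ≈ 22125 varves.

22125 varves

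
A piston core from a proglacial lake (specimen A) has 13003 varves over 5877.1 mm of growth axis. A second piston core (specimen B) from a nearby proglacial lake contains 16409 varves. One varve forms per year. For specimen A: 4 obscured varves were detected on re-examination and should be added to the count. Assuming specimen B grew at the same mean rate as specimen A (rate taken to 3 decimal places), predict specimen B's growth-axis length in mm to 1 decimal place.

7416.9 mm

Specimen A: correcting the raw count gives 13003 + 4 = 13007 true varves.
A: 5877.1 mm over 13007 years gives 5877.1 / 13007 ≈ 0.452 mm per year.
For B, 0.452 mm/year × 16409 years = 7416.9 mm.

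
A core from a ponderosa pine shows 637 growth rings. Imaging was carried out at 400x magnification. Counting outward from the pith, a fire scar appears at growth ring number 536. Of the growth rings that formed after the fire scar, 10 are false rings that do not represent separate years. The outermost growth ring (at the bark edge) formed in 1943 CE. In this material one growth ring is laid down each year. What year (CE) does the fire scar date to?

637 − 536 = 101 growth rings lie beyond the fire scar toward the bark edge.
Removing the 10 false growth rings leaves 101 − 10 = 91 true growth rings beyond the fire scar.
Counting back 91 years from 1943 CE places the fire scar in 1943 − 91 = 1852 CE.

1852 CE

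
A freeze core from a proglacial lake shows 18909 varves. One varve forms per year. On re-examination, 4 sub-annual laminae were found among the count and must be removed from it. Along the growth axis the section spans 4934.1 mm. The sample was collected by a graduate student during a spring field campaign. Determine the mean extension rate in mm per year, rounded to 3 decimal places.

Correcting the raw count gives 18909 − 4 = 18905 true varves.
Extension rate ≈ 4934.1 / 18905 = 0.261 mm per year.

0.261 mm per year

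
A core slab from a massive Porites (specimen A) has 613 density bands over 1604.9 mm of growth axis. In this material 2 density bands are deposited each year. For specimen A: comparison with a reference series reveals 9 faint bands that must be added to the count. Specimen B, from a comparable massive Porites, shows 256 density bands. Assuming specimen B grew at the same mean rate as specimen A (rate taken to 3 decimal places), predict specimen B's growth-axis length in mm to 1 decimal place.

660.5 mm

Specimen A: true density band count = 613 + 9 = 622.
Specimen A: with 2 density bands per year, 622 / 2 = 311 years.
A: 1604.9 mm over 311 years gives 1604.9 / 311 ≈ 5.160 mm/yr.
Specimen B: with 2 density bands per year, 256 / 2 = 128 years. Length of B = 5.160 × 128 = 660.5 mm.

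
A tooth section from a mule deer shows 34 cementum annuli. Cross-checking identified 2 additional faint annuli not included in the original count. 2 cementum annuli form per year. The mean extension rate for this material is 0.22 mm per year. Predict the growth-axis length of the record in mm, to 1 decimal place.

True cementum annulus count = 34 + 2 = 36.
36 cementum annuli at 2 per year is 36 / 2 = 18 years.
Predicted length = 0.22 mm/year × 18 years = 4.0 mm.

4.0 mm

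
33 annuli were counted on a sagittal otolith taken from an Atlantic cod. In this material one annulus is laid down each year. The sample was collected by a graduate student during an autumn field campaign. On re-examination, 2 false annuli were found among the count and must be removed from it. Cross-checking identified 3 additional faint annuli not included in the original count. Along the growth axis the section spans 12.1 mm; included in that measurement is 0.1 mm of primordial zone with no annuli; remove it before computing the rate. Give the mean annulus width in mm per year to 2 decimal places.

0.35 mm per year

After corrections the count is 33 − 2 + 3 = 34 annuli.
The growth record spans 12.1 − 0.1 = 12.0 mm.
12.0 mm over 34 years gives 12.0 / 34 ≈ 0.35 mm per year.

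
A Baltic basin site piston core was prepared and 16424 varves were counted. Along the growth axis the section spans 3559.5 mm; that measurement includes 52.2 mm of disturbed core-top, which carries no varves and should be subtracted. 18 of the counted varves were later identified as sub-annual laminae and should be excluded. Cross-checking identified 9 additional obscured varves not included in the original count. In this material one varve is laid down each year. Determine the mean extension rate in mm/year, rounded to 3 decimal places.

After corrections the count is 16424 − 18 + 9 = 16415 varves.
The growth record spans 3559.5 − 52.2 = 3507.3 mm.
3507.3 mm over 16415 years gives 3507.3 / 16415 ≈ 0.214 mm/year.

0.214 mm/year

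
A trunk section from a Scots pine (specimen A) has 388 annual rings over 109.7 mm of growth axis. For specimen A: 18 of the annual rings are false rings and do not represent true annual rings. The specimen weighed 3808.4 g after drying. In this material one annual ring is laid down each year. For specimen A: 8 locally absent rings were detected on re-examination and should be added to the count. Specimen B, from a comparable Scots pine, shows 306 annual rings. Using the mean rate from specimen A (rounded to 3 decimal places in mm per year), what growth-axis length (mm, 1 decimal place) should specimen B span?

Specimen A: after corrections the count is 388 − 18 + 8 = 378 annual rings.
A: Mean rate = 109.7 mm / 378 years ≈ 0.290 mm/yr.
B's length ≈ 0.290 × 306 = 88.7 mm.

88.7 mm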